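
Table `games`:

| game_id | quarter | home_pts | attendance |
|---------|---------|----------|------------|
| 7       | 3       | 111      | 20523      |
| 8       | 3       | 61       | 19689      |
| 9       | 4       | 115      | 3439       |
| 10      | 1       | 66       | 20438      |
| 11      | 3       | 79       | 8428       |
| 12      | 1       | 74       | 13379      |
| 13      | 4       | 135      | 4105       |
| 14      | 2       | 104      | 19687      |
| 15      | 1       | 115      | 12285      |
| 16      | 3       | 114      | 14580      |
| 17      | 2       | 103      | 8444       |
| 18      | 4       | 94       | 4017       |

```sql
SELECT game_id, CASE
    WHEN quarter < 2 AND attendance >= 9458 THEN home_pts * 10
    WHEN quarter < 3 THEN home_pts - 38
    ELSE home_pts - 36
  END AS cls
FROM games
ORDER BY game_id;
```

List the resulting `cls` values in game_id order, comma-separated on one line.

75, 25, 79, 660, 43, 740, 99, 66, 1150, 78, 65, 58

game_id=7: ELSE → 75
game_id=8: ELSE → 25
game_id=9: ELSE → 79
game_id=10: quarter < 2 AND attendance >= 9458 → 660
game_id=11: ELSE → 43
game_id=12: quarter < 2 AND attendance >= 9458 → 740
game_id=13: ELSE → 99
game_id=14: quarter < 3 → 66
game_id=15: quarter < 2 AND attendance >= 9458 → 1150
game_id=16: ELSE → 78
game_id=17: quarter < 3 → 65
game_id=18: ELSE → 58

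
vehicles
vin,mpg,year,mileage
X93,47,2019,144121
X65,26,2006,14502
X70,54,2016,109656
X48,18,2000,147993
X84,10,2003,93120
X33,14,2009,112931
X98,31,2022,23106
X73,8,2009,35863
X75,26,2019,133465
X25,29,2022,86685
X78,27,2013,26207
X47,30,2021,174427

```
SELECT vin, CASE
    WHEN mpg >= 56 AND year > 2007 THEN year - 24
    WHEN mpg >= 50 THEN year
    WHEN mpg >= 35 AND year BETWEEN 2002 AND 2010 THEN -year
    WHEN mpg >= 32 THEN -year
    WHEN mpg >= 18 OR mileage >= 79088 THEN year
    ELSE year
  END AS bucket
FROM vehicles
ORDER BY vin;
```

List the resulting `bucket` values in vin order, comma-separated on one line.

vin=X25: mpg >= 18 OR mileage >= 79088 → 2022
vin=X33: mpg >= 18 OR mileage >= 79088 → 2009
vin=X47: mpg >= 18 OR mileage >= 79088 → 2021
vin=X48: mpg >= 18 OR mileage >= 79088 → 2000
vin=X65: mpg >= 18 OR mileage >= 79088 → 2006
vin=X70: mpg >= 50 → 2016
vin=X73: ELSE → 2009
vin=X75: mpg >= 18 OR mileage >= 79088 → 2019
vin=X78: mpg >= 18 OR mileage >= 79088 → 2013
vin=X84: mpg >= 18 OR mileage >= 79088 → 2003
vin=X93: mpg >= 32 → -2019
vin=X98: mpg >= 18 OR mileage >= 79088 → 2022

2022, 2009, 2021, 2000, 2006, 2016, 2009, 2019, 2013, 2003, -2019, 2022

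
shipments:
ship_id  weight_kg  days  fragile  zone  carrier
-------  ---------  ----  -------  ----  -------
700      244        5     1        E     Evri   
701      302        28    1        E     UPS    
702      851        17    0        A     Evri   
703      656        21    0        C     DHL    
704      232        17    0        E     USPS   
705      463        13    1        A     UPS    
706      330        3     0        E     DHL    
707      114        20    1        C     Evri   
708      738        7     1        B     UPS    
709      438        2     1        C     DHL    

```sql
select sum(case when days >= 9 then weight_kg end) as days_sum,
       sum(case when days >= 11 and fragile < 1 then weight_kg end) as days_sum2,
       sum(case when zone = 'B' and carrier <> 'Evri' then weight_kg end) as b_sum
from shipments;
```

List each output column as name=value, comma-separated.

[days_sum: days >= 9]
ship_id=700: ✗
ship_id=701: ✓ → 302
ship_id=702: ✓ → 851
ship_id=703: ✓ → 656
ship_id=704: ✓ → 232
ship_id=705: ✓ → 463
ship_id=706: ✗
ship_id=707: ✓ → 114
ship_id=708: ✗
ship_id=709: ✗
days_sum = 302 + 851 + 656 + 232 + 463 + 114 = 2618
—
[days_sum2: days >= 11 and fragile < 1]
ship_id=700: ✗
ship_id=701: ✗
ship_id=702: ✓ → 851
ship_id=703: ✓ → 656
ship_id=704: ✓ → 232
ship_id=705: ✗
ship_id=706: ✗
ship_id=707: ✗
ship_id=708: ✗
ship_id=709: ✗
days_sum2 = 851 + 656 + 232 = 1739
—
[b_sum: zone = 'B' and carrier <> 'Evri']
ship_id=700: ✗
ship_id=701: ✗
ship_id=702: ✗
ship_id=703: ✗
ship_id=704: ✗
ship_id=705: ✗
ship_id=706: ✗
ship_id=707: ✗
ship_id=708: ✓ → 738
ship_id=709: ✗
b_sum = 738

days_sum=2618, days_sum2=1739, b_sum=738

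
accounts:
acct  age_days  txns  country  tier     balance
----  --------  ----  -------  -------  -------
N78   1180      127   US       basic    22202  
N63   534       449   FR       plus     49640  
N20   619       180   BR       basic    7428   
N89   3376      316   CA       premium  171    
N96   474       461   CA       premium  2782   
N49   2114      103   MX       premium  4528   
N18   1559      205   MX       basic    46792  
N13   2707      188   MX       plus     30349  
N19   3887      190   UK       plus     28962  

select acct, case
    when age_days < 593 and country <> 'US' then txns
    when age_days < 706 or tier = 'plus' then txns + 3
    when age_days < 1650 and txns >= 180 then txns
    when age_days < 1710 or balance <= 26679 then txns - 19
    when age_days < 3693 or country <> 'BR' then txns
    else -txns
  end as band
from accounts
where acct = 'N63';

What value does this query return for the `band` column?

acct = N63: age_days=534, txns=449, country=FR, tier=plus, balance=49640.
age_days < 593 and country <> 'US' → true → 449

449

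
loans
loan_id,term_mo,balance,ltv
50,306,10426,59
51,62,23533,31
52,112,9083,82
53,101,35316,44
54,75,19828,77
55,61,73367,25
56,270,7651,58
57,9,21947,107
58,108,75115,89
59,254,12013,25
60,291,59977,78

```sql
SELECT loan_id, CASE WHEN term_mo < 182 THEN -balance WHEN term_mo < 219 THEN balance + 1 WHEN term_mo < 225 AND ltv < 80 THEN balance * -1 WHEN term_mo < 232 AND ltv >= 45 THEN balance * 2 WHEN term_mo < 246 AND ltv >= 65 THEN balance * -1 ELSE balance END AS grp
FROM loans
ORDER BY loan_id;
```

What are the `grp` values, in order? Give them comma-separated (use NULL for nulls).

loan_id=50: ELSE → 10426
loan_id=51: term_mo < 182 → -23533
loan_id=52: term_mo < 182 → -9083
loan_id=53: term_mo < 182 → -35316
loan_id=54: term_mo < 182 → -19828
loan_id=55: term_mo < 182 → -73367
loan_id=56: ELSE → 7651
loan_id=57: term_mo < 182 → -21947
loan_id=58: term_mo < 182 → -75115
loan_id=59: ELSE → 12013
loan_id=60: ELSE → 59977

10426, -23533, -9083, -35316, -19828, -73367, 7651, -21947, -75115, 12013, 59977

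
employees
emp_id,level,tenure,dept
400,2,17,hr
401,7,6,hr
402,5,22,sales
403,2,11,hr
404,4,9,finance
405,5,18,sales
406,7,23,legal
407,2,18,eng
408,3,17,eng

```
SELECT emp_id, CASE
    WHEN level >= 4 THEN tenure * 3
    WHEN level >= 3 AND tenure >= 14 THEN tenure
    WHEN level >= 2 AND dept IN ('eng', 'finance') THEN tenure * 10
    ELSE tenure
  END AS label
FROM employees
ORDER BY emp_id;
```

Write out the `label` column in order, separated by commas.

emp_id=400: ELSE → 17
emp_id=401: level >= 4 → 18
emp_id=402: level >= 4 → 66
emp_id=403: ELSE → 11
emp_id=404: level >= 4 → 27
emp_id=405: level >= 4 → 54
emp_id=406: level >= 4 → 69
emp_id=407: level >= 2 AND dept IN ('eng', 'finance') → 180
emp_id=408: level >= 3 AND tenure >= 14 → 17

17, 18, 66, 11, 27, 54, 69, 180, 17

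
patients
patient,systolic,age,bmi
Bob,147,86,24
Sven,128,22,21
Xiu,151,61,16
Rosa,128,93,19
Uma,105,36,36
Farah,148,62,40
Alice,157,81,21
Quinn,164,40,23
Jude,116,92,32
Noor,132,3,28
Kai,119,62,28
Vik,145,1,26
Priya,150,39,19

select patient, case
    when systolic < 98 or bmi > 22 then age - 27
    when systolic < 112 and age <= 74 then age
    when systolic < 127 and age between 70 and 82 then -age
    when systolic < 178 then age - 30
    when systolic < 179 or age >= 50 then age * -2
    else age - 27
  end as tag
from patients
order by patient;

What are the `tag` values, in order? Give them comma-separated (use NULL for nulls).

51, 59, 35, 65, 35, -24, 9, 13, 63, -8, 9, -26, 31

patient=Alice: systolic < 178 → 51
patient=Bob: systolic < 98 or bmi > 22 → 59
patient=Farah: systolic < 98 or bmi > 22 → 35
patient=Jude: systolic < 98 or bmi > 22 → 65
patient=Kai: systolic < 98 or bmi > 22 → 35
patient=Noor: systolic < 98 or bmi > 22 → -24
patient=Priya: systolic < 178 → 9
patient=Quinn: systolic < 98 or bmi > 22 → 13
patient=Rosa: systolic < 178 → 63
patient=Sven: systolic < 178 → -8
patient=Uma: systolic < 98 or bmi > 22 → 9
patient=Vik: systolic < 98 or bmi > 22 → -26
patient=Xiu: systolic < 178 → 31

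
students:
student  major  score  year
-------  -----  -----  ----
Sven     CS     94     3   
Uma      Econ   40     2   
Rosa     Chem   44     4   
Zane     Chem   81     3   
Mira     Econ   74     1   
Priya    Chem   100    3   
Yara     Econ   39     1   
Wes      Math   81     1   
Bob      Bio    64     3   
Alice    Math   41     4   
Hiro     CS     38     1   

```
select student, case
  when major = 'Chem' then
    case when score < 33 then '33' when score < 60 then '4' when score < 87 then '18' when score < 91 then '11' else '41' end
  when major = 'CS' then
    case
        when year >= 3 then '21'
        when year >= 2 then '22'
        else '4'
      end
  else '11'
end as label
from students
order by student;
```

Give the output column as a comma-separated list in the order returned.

student=Alice: major='Math' → outer ELSE → 11
student=Bob: major='Bio' → outer ELSE → 11
student=Hiro: major='CS' → inner[ELSE] → 4
student=Mira: major='Econ' → outer ELSE → 11
student=Priya: major='Chem' → inner[ELSE] → 41
student=Rosa: major='Chem' → inner[score < 60] → 4
student=Sven: major='CS' → inner[year >= 3] → 21
student=Uma: major='Econ' → outer ELSE → 11
student=Wes: major='Math' → outer ELSE → 11
student=Yara: major='Econ' → outer ELSE → 11
student=Zane: major='Chem' → inner[score < 87] → 18

11, 11, 4, 11, 41, 4, 21, 11, 11, 11, 18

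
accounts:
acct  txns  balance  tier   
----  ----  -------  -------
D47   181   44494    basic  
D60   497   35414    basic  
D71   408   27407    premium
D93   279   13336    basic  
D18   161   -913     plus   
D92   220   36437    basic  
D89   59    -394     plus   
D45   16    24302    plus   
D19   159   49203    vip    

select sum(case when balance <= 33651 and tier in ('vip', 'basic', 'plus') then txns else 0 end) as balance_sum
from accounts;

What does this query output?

acct=D47: ✗
acct=D60: ✗
acct=D71: ✗
acct=D93: ✓ → 279
acct=D18: ✓ → 161
acct=D92: ✗
acct=D89: ✓ → 59
acct=D45: ✓ → 16
acct=D19: ✗
balance_sum = 279 + 161 + 59 + 16 = 515

515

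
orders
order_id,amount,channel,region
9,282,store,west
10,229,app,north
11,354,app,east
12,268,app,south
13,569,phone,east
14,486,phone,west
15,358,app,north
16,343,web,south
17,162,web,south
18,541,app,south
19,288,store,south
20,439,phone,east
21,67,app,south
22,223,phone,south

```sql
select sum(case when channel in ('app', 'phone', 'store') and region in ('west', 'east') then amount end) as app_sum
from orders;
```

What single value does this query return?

2130

order_id=9: ✓ → 282
order_id=10: ✗
order_id=11: ✓ → 354
order_id=12: ✗
order_id=13: ✓ → 569
order_id=14: ✓ → 486
order_id=15: ✗
order_id=16: ✗
order_id=17: ✗
order_id=18: ✗
order_id=19: ✗
order_id=20: ✓ → 439
order_id=21: ✗
order_id=22: ✗
app_sum = 282 + 354 + 569 + 486 + 439 = 2130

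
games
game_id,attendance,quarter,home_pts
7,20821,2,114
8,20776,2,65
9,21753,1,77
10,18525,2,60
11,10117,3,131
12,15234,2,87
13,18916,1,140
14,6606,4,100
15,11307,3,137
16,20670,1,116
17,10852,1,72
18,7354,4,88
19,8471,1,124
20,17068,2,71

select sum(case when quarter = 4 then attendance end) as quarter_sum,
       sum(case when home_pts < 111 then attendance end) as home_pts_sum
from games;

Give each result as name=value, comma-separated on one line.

[quarter_sum: quarter = 4]
game_id=7: ✗
game_id=8: ✗
game_id=9: ✗
game_id=10: ✗
game_id=11: ✗
game_id=12: ✗
game_id=13: ✗
game_id=14: ✓ → 6606
game_id=15: ✗
game_id=16: ✗
game_id=17: ✗
game_id=18: ✓ → 7354
game_id=19: ✗
game_id=20: ✗
quarter_sum = 6606 + 7354 = 13960
—
[home_pts_sum: home_pts < 111]
game_id=7: ✗
game_id=8: ✓ → 20776
game_id=9: ✓ → 21753
game_id=10: ✓ → 18525
game_id=11: ✗
game_id=12: ✓ → 15234
game_id=13: ✗
game_id=14: ✓ → 6606
game_id=15: ✗
game_id=16: ✗
game_id=17: ✓ → 10852
game_id=18: ✓ → 7354
game_id=19: ✗
game_id=20: ✓ → 17068
home_pts_sum = 20776 + 21753 + 18525 + 15234 + 6606 + 10852 + 7354 + 17068 = 118168

quarter_sum=13960, home_pts_sum=118168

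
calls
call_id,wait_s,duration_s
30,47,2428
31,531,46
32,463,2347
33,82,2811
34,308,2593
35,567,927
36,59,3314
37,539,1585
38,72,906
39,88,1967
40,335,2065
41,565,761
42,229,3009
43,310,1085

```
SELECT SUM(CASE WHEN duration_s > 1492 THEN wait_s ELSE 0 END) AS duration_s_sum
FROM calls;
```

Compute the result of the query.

2150

call_id=30: ✓ → 47
call_id=31: ✗
call_id=32: ✓ → 463
call_id=33: ✓ → 82
call_id=34: ✓ → 308
call_id=35: ✗
call_id=36: ✓ → 59
call_id=37: ✓ → 539
call_id=38: ✗
call_id=39: ✓ → 88
call_id=40: ✓ → 335
call_id=41: ✗
call_id=42: ✓ → 229
call_id=43: ✗
duration_s_sum = 47 + 463 + 82 + 308 + 59 + 539 + 88 + 335 + 229 = 2150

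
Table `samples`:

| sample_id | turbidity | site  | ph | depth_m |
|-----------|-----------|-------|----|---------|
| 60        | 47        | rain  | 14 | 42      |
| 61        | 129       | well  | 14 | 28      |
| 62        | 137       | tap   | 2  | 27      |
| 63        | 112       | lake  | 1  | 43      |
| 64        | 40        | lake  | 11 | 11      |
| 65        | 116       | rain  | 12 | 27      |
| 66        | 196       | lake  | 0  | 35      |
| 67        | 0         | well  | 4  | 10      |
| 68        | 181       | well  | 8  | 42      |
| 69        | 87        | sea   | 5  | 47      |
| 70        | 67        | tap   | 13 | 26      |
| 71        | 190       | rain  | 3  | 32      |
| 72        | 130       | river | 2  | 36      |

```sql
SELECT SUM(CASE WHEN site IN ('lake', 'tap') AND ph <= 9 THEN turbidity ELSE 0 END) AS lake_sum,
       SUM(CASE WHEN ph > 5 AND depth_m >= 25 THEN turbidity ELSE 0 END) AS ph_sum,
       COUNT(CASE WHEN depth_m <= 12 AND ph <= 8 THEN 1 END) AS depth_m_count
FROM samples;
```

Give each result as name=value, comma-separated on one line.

lake_sum=445, ph_sum=540, depth_m_count=1

[lake_sum: site IN ('lake', 'tap') AND ph <= 9]
sample_id=60: ✗
sample_id=61: ✗
sample_id=62: ✓ → 137
sample_id=63: ✓ → 112
sample_id=64: ✗
sample_id=65: ✗
sample_id=66: ✓ → 196
sample_id=67: ✗
sample_id=68: ✗
sample_id=69: ✗
sample_id=70: ✗
sample_id=71: ✗
sample_id=72: ✗
lake_sum = 137 + 112 + 196 = 445
—
[ph_sum: ph > 5 AND depth_m >= 25]
sample_id=60: ✓ → 47
sample_id=61: ✓ → 129
sample_id=62: ✗
sample_id=63: ✗
sample_id=64: ✗
sample_id=65: ✓ → 116
sample_id=66: ✗
sample_id=67: ✗
sample_id=68: ✓ → 181
sample_id=69: ✗
sample_id=70: ✓ → 67
sample_id=71: ✗
sample_id=72: ✗
ph_sum = 47 + 129 + 116 + 181 + 67 = 540
—
[depth_m_count: depth_m <= 12 AND ph <= 8]
sample_id=60: ✗
sample_id=61: ✗
sample_id=62: ✗
sample_id=63: ✗
sample_id=64: ✗
sample_id=65: ✗
sample_id=66: ✗
sample_id=67: ✓ → 1
sample_id=68: ✗
sample_id=69: ✗
sample_id=70: ✗
sample_id=71: ✗
sample_id=72: ✗
depth_m_count = COUNT(1) = 1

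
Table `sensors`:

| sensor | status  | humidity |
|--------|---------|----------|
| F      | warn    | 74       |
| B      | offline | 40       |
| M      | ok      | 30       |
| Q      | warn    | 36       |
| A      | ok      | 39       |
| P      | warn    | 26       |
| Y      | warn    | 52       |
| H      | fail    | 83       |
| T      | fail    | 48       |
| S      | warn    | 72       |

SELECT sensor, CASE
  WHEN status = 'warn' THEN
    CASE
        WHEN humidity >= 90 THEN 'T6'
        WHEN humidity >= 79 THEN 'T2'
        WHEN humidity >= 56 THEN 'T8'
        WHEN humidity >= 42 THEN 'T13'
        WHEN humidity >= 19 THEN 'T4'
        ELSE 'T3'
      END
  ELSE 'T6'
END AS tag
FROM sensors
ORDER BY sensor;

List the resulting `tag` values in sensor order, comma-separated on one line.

sensor=A: status='ok' → outer ELSE → T6
sensor=B: status='offline' → outer ELSE → T6
sensor=F: status='warn' → inner[humidity >= 56] → T8
sensor=H: status='fail' → outer ELSE → T6
sensor=M: status='ok' → outer ELSE → T6
sensor=P: status='warn' → inner[humidity >= 19] → T4
sensor=Q: status='warn' → inner[humidity >= 19] → T4
sensor=S: status='warn' → inner[humidity >= 56] → T8
sensor=T: status='fail' → outer ELSE → T6
sensor=Y: status='warn' → inner[humidity >= 42] → T13

T6, T6, T8, T6, T6, T4, T4, T8, T6, T13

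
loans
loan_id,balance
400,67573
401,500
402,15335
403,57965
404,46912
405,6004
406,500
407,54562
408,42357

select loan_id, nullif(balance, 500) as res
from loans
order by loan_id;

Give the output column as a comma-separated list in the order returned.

67573, NULL, 15335, 57965, 46912, 6004, NULL, 54562, 42357

loan_id=400: balance=67573 vs 500: differ → 67573
loan_id=401: balance=500 vs 500: equal → NULL
loan_id=402: balance=15335 vs 500: differ → 15335
loan_id=403: balance=57965 vs 500: differ → 57965
loan_id=404: balance=46912 vs 500: differ → 46912
loan_id=405: balance=6004 vs 500: differ → 6004
loan_id=406: balance=500 vs 500: equal → NULL
loan_id=407: balance=54562 vs 500: differ → 54562
loan_id=408: balance=42357 vs 500: differ → 42357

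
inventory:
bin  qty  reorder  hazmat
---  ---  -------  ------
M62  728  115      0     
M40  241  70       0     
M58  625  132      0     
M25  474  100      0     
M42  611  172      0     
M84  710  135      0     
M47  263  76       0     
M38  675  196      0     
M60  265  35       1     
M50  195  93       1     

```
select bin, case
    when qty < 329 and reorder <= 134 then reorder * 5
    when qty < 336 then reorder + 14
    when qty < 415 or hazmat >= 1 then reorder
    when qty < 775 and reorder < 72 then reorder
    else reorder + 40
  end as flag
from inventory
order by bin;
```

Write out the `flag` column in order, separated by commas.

bin=M25: ELSE → 140
bin=M38: ELSE → 236
bin=M40: qty < 329 and reorder <= 134 → 350
bin=M42: ELSE → 212
bin=M47: qty < 329 and reorder <= 134 → 380
bin=M50: qty < 329 and reorder <= 134 → 465
bin=M58: ELSE → 172
bin=M60: qty < 329 and reorder <= 134 → 175
bin=M62: ELSE → 155
bin=M84: ELSE → 175

140, 236, 350, 212, 380, 465, 172, 175, 155, 175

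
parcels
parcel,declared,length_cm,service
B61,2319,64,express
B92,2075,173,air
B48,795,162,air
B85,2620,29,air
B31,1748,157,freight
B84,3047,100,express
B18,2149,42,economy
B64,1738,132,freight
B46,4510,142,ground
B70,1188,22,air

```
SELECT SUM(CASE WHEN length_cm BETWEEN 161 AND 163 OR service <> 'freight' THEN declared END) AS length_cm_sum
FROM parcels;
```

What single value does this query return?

parcel=B61: ✓ → 2319
parcel=B92: ✓ → 2075
parcel=B48: ✓ → 795
parcel=B85: ✓ → 2620
parcel=B31: ✗
parcel=B84: ✓ → 3047
parcel=B18: ✓ → 2149
parcel=B64: ✗
parcel=B46: ✓ → 4510
parcel=B70: ✓ → 1188
length_cm_sum = 2319 + 2075 + 795 + 2620 + 3047 + 2149 + 4510 + 1188 = 18703

18703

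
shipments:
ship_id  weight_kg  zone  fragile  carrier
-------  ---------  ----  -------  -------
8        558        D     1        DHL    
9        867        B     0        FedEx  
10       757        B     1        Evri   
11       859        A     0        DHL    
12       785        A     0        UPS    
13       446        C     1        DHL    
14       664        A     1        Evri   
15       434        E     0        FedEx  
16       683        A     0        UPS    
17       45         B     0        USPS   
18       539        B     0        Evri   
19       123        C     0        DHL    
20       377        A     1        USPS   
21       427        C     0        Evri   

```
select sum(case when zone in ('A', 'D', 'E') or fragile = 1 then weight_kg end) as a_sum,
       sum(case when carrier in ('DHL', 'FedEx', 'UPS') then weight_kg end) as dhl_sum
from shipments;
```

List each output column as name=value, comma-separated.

a_sum=5563, dhl_sum=4755

[a_sum: zone in ('A', 'D', 'E') or fragile = 1]
ship_id=8: ✓ → 558
ship_id=9: ✗
ship_id=10: ✓ → 757
ship_id=11: ✓ → 859
ship_id=12: ✓ → 785
ship_id=13: ✓ → 446
ship_id=14: ✓ → 664
ship_id=15: ✓ → 434
ship_id=16: ✓ → 683
ship_id=17: ✗
ship_id=18: ✗
ship_id=19: ✗
ship_id=20: ✓ → 377
ship_id=21: ✗
a_sum = 558 + 757 + 859 + 785 + 446 + 664 + 434 + 683 + 377 = 5563
—
[dhl_sum: carrier in ('DHL', 'FedEx', 'UPS')]
ship_id=8: ✓ → 558
ship_id=9: ✓ → 867
ship_id=10: ✗
ship_id=11: ✓ → 859
ship_id=12: ✓ → 785
ship_id=13: ✓ → 446
ship_id=14: ✗
ship_id=15: ✓ → 434
ship_id=16: ✓ → 683
ship_id=17: ✗
ship_id=18: ✗
ship_id=19: ✓ → 123
ship_id=20: ✗
ship_id=21: ✗
dhl_sum = 558 + 867 + 859 + 785 + 446 + 434 + 683 + 123 = 4755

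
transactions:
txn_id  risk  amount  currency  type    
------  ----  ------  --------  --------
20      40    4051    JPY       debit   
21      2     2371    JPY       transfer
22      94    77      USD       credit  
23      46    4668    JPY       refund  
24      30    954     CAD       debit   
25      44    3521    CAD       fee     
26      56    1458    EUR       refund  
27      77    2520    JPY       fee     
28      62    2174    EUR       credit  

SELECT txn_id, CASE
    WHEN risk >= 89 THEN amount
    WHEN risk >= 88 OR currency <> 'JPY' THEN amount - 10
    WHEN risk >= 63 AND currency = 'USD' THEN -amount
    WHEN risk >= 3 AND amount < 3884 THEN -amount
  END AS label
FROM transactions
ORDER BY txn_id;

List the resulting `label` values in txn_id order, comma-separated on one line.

NULL, NULL, 77, NULL, 944, 3511, 1448, -2520, 2164

txn_id=20: (no match → NULL) → NULL
txn_id=21: (no match → NULL) → NULL
txn_id=22: risk >= 89 → 77
txn_id=23: (no match → NULL) → NULL
txn_id=24: risk >= 88 OR currency <> 'JPY' → 944
txn_id=25: risk >= 88 OR currency <> 'JPY' → 3511
txn_id=26: risk >= 88 OR currency <> 'JPY' → 1448
txn_id=27: risk >= 3 AND amount < 3884 → -2520
txn_id=28: risk >= 88 OR currency <> 'JPY' → 2164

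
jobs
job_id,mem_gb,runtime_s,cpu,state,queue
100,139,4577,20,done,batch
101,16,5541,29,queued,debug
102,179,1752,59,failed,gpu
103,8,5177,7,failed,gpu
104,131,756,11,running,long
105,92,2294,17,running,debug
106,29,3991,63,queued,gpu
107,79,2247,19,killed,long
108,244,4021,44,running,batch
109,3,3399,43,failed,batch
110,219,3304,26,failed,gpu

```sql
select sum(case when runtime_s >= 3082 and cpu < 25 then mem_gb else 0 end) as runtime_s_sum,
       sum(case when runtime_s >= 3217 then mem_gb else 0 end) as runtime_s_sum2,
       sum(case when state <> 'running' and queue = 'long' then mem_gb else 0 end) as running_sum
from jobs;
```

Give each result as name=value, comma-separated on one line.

runtime_s_sum=147, runtime_s_sum2=658, running_sum=79

[runtime_s_sum: runtime_s >= 3082 and cpu < 25]
job_id=100: ✓ → 139
job_id=101: ✗
job_id=102: ✗
job_id=103: ✓ → 8
job_id=104: ✗
job_id=105: ✗
job_id=106: ✗
job_id=107: ✗
job_id=108: ✗
job_id=109: ✗
job_id=110: ✗
runtime_s_sum = 139 + 8 = 147
—
[runtime_s_sum2: runtime_s >= 3217]
job_id=100: ✓ → 139
job_id=101: ✓ → 16
job_id=102: ✗
job_id=103: ✓ → 8
job_id=104: ✗
job_id=105: ✗
job_id=106: ✓ → 29
job_id=107: ✗
job_id=108: ✓ → 244
job_id=109: ✓ → 3
job_id=110: ✓ → 219
runtime_s_sum2 = 139 + 16 + 8 + 29 + 244 + 3 + 219 = 658
—
[running_sum: state <> 'running' and queue = 'long']
job_id=100: ✗
job_id=101: ✗
job_id=102: ✗
job_id=103: ✗
job_id=104: ✗
job_id=105: ✗
job_id=106: ✗
job_id=107: ✓ → 79
job_id=108: ✗
job_id=109: ✗
job_id=110: ✗
running_sum = 79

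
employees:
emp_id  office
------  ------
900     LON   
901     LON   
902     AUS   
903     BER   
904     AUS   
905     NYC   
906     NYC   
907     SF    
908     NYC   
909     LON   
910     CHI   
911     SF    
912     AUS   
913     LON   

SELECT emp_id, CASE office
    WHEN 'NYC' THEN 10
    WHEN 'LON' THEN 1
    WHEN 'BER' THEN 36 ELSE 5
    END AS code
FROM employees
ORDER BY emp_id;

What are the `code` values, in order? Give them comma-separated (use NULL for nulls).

1, 1, 5, 36, 5, 10, 10, 5, 10, 1, 5, 5, 5, 1

emp_id=900: office='LON' → 1
emp_id=901: office='LON' → 1
emp_id=902: ELSE → 5
emp_id=903: office='BER' → 36
emp_id=904: ELSE → 5
emp_id=905: office='NYC' → 10
emp_id=906: office='NYC' → 10
emp_id=907: ELSE → 5
emp_id=908: office='NYC' → 10
emp_id=909: office='LON' → 1
emp_id=910: ELSE → 5
emp_id=911: ELSE → 5
emp_id=912: ELSE → 5
emp_id=913: office='LON' → 1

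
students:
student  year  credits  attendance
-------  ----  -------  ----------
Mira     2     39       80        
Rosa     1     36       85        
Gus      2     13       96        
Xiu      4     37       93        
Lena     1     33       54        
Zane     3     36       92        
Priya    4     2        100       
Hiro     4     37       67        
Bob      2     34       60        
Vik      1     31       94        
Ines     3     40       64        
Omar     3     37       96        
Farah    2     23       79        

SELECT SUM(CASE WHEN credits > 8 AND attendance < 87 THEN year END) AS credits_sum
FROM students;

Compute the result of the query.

15

student=Mira: ✓ → 2
student=Rosa: ✓ → 1
student=Gus: ✗
student=Xiu: ✗
student=Lena: ✓ → 1
student=Zane: ✗
student=Priya: ✗
student=Hiro: ✓ → 4
student=Bob: ✓ → 2
student=Vik: ✗
student=Ines: ✓ → 3
student=Omar: ✗
student=Farah: ✓ → 2
credits_sum = 2 + 1 + 1 + 4 + 2 + 3 + 2 = 15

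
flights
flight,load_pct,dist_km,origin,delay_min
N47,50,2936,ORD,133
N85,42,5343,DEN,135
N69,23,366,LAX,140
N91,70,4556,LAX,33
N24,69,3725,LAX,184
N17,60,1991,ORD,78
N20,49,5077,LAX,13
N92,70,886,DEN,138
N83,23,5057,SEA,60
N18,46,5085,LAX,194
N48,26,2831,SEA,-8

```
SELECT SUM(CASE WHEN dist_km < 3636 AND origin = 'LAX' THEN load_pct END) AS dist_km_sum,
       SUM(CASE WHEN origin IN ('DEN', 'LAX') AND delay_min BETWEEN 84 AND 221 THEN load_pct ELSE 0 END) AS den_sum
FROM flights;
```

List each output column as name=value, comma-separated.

[dist_km_sum: dist_km < 3636 AND origin = 'LAX']
flight=N47: ✗
flight=N85: ✗
flight=N69: ✓ → 23
flight=N91: ✗
flight=N24: ✗
flight=N17: ✗
flight=N20: ✗
flight=N92: ✗
flight=N83: ✗
flight=N18: ✗
flight=N48: ✗
dist_km_sum = 23
—
[den_sum: origin IN ('DEN', 'LAX') AND delay_min BETWEEN 84 AND 221]
flight=N47: ✗
flight=N85: ✓ → 42
flight=N69: ✓ → 23
flight=N91: ✗
flight=N24: ✓ → 69
flight=N17: ✗
flight=N20: ✗
flight=N92: ✓ → 70
flight=N83: ✗
flight=N18: ✓ → 46
flight=N48: ✗
den_sum = 42 + 23 + 69 + 70 + 46 = 250

dist_km_sum=23, den_sum=250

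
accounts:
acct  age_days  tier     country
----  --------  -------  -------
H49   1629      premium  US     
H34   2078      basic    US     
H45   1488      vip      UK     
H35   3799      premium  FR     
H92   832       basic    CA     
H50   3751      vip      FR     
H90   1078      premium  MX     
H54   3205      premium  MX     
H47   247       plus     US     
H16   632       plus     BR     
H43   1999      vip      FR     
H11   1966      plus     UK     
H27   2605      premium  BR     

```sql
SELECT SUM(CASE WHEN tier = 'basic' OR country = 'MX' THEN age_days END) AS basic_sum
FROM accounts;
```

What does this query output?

acct=H49: ✗
acct=H34: ✓ → 2078
acct=H45: ✗
acct=H35: ✗
acct=H92: ✓ → 832
acct=H50: ✗
acct=H90: ✓ → 1078
acct=H54: ✓ → 3205
acct=H47: ✗
acct=H16: ✗
acct=H43: ✗
acct=H11: ✗
acct=H27: ✗
basic_sum = 2078 + 832 + 1078 + 3205 = 7193

7193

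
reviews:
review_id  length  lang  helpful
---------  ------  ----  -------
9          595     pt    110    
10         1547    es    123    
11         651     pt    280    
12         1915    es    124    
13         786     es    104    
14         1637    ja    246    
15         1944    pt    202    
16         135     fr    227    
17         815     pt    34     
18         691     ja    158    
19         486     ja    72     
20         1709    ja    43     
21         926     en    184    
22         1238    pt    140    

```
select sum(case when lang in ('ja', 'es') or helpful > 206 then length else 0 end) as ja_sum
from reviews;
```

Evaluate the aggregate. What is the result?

9557

review_id=9: ✗
review_id=10: ✓ → 1547
review_id=11: ✓ → 651
review_id=12: ✓ → 1915
review_id=13: ✓ → 786
review_id=14: ✓ → 1637
review_id=15: ✗
review_id=16: ✓ → 135
review_id=17: ✗
review_id=18: ✓ → 691
review_id=19: ✓ → 486
review_id=20: ✓ → 1709
review_id=21: ✗
review_id=22: ✗
ja_sum = 1547 + 651 + 1915 + 786 + 1637 + 135 + 691 + 486 + 1709 = 9557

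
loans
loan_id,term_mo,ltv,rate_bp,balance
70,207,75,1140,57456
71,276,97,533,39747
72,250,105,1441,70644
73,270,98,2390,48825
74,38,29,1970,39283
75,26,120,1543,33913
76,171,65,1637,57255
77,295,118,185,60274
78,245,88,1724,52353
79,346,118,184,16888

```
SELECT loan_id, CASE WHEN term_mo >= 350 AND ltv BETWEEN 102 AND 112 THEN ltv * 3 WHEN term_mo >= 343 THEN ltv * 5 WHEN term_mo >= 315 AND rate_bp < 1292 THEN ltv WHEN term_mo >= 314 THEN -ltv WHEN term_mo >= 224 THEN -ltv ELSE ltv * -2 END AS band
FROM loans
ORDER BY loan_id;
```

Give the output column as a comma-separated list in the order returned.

loan_id=70: ELSE → -150
loan_id=71: term_mo >= 224 → -97
loan_id=72: term_mo >= 224 → -105
loan_id=73: term_mo >= 224 → -98
loan_id=74: ELSE → -58
loan_id=75: ELSE → -240
loan_id=76: ELSE → -130
loan_id=77: term_mo >= 224 → -118
loan_id=78: term_mo >= 224 → -88
loan_id=79: term_mo >= 343 → 590

-150, -97, -105, -98, -58, -240, -130, -118, -88, 590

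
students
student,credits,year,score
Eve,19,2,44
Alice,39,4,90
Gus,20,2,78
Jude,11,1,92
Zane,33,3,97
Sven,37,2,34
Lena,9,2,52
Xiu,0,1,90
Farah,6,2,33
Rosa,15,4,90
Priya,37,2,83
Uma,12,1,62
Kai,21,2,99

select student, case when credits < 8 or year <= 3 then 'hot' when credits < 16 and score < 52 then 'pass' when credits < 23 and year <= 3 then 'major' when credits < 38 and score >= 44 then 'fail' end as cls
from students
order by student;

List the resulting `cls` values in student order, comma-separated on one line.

student=Alice: (no match → NULL) → NULL
student=Eve: credits < 8 or year <= 3 → hot
student=Farah: credits < 8 or year <= 3 → hot
student=Gus: credits < 8 or year <= 3 → hot
student=Jude: credits < 8 or year <= 3 → hot
student=Kai: credits < 8 or year <= 3 → hot
student=Lena: credits < 8 or year <= 3 → hot
student=Priya: credits < 8 or year <= 3 → hot
student=Rosa: credits < 38 and score >= 44 → fail
student=Sven: credits < 8 or year <= 3 → hot
student=Uma: credits < 8 or year <= 3 → hot
student=Xiu: credits < 8 or year <= 3 → hot
student=Zane: credits < 8 or year <= 3 → hot

NULL, hot, hot, hot, hot, hot, hot, hot, fail, hot, hot, hot, hot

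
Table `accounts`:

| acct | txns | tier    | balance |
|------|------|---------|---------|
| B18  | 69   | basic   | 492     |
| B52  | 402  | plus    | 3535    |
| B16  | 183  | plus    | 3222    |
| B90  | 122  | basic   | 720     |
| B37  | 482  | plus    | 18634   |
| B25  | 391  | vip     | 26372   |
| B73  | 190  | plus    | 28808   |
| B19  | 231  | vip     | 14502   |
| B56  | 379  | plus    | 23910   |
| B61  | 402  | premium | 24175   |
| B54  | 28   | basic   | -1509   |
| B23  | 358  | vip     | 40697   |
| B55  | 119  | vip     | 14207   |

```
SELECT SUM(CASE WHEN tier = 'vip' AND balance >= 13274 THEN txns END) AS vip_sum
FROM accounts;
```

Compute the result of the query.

acct=B18: ✗
acct=B52: ✗
acct=B16: ✗
acct=B90: ✗
acct=B37: ✗
acct=B25: ✓ → 391
acct=B73: ✗
acct=B19: ✓ → 231
acct=B56: ✗
acct=B61: ✗
acct=B54: ✗
acct=B23: ✓ → 358
acct=B55: ✓ → 119
vip_sum = 391 + 231 + 358 + 119 = 1099

1099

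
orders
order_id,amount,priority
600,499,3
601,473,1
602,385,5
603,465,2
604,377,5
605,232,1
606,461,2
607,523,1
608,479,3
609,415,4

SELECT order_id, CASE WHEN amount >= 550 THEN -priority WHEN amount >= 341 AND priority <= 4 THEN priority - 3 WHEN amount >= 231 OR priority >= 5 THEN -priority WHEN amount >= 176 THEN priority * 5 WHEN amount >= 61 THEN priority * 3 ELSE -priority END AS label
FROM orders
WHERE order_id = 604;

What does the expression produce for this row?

order_id = 604: amount=377, priority=5.
amount >= 550 → false
amount >= 341 AND priority <= 4 → false
amount >= 231 OR priority >= 5 → true → -5

-5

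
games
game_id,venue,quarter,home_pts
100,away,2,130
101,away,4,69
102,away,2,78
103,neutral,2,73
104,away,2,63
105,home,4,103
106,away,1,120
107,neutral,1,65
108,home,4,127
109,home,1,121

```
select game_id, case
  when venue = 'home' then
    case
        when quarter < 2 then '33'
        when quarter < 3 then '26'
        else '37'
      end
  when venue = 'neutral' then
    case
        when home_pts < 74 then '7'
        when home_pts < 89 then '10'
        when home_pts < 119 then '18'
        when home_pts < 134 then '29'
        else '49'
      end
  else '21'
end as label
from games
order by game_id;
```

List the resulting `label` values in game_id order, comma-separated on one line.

game_id=100: venue='away' → outer ELSE → 21
game_id=101: venue='away' → outer ELSE → 21
game_id=102: venue='away' → outer ELSE → 21
game_id=103: venue='neutral' → inner[home_pts < 74] → 7
game_id=104: venue='away' → outer ELSE → 21
game_id=105: venue='home' → inner[ELSE] → 37
game_id=106: venue='away' → outer ELSE → 21
game_id=107: venue='neutral' → inner[home_pts < 74] → 7
game_id=108: venue='home' → inner[ELSE] → 37
game_id=109: venue='home' → inner[quarter < 2] → 33

21, 21, 21, 7, 21, 37, 21, 7, 37, 33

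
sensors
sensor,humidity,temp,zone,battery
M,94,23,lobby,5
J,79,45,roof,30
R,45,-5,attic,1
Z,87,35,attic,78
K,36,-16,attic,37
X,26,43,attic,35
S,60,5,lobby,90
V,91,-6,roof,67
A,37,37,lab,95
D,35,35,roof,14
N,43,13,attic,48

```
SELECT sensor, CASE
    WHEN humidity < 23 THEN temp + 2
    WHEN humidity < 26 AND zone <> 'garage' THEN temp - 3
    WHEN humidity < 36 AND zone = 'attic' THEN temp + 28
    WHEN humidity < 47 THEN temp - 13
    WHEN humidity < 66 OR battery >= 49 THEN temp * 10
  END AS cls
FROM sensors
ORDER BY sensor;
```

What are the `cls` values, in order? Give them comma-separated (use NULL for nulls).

24, 22, NULL, -29, NULL, 0, -18, 50, -60, 71, 350

sensor=A: humidity < 47 → 24
sensor=D: humidity < 47 → 22
sensor=J: (no match → NULL) → NULL
sensor=K: humidity < 47 → -29
sensor=M: (no match → NULL) → NULL
sensor=N: humidity < 47 → 0
sensor=R: humidity < 47 → -18
sensor=S: humidity < 66 OR battery >= 49 → 50
sensor=V: humidity < 66 OR battery >= 49 → -60
sensor=X: humidity < 36 AND zone = 'attic' → 71
sensor=Z: humidity < 66 OR battery >= 49 → 350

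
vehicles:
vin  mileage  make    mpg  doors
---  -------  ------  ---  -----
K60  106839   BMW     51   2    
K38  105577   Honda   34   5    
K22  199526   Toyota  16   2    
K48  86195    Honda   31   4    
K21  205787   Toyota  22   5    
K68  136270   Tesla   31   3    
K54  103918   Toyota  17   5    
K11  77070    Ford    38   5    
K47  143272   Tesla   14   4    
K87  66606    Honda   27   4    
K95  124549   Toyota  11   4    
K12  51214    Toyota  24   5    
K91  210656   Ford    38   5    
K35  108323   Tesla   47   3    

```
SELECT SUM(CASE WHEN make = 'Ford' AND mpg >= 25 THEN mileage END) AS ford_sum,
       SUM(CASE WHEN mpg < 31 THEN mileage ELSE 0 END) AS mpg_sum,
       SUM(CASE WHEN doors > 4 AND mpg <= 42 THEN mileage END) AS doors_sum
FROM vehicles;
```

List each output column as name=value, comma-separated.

ford_sum=287726, mpg_sum=894872, doors_sum=754222

[ford_sum: make = 'Ford' AND mpg >= 25]
vin=K60: ✗
vin=K38: ✗
vin=K22: ✗
vin=K48: ✗
vin=K21: ✗
vin=K68: ✗
vin=K54: ✗
vin=K11: ✓ → 77070
vin=K47: ✗
vin=K87: ✗
vin=K95: ✗
vin=K12: ✗
vin=K91: ✓ → 210656
vin=K35: ✗
ford_sum = 77070 + 210656 = 287726
—
[mpg_sum: mpg < 31]
vin=K60: ✗
vin=K38: ✗
vin=K22: ✓ → 199526
vin=K48: ✗
vin=K21: ✓ → 205787
vin=K68: ✗
vin=K54: ✓ → 103918
vin=K11: ✗
vin=K47: ✓ → 143272
vin=K87: ✓ → 66606
vin=K95: ✓ → 124549
vin=K12: ✓ → 51214
vin=K91: ✗
vin=K35: ✗
mpg_sum = 199526 + 205787 + 103918 + 143272 + 66606 + 124549 + 51214 = 894872
—
[doors_sum: doors > 4 AND mpg <= 42]
vin=K60: ✗
vin=K38: ✓ → 105577
vin=K22: ✗
vin=K48: ✗
vin=K21: ✓ → 205787
vin=K68: ✗
vin=K54: ✓ → 103918
vin=K11: ✓ → 77070
vin=K47: ✗
vin=K87: ✗
vin=K95: ✗
vin=K12: ✓ → 51214
vin=K91: ✓ → 210656
vin=K35: ✗
doors_sum = 105577 + 205787 + 103918 + 77070 + 51214 + 210656 = 754222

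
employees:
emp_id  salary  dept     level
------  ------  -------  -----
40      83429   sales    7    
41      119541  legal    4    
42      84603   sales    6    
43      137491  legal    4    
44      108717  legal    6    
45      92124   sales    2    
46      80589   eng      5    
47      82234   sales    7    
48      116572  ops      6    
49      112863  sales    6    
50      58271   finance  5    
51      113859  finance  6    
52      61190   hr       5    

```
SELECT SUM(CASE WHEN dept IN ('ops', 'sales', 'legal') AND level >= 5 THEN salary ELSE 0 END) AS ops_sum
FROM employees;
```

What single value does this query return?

588418

emp_id=40: ✓ → 83429
emp_id=41: ✗
emp_id=42: ✓ → 84603
emp_id=43: ✗
emp_id=44: ✓ → 108717
emp_id=45: ✗
emp_id=46: ✗
emp_id=47: ✓ → 82234
emp_id=48: ✓ → 116572
emp_id=49: ✓ → 112863
emp_id=50: ✗
emp_id=51: ✗
emp_id=52: ✗
ops_sum = 83429 + 84603 + 108717 + 82234 + 116572 + 112863 = 588418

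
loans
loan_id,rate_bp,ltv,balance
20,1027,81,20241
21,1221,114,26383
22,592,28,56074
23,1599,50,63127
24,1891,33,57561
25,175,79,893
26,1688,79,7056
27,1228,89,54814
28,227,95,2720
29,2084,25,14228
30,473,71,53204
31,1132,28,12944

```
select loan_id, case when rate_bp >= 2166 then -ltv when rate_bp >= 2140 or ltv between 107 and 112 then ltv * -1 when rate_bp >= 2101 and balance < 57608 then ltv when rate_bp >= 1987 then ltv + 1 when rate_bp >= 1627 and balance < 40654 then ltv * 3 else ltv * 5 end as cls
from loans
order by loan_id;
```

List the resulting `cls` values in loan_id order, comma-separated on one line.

loan_id=20: ELSE → 405
loan_id=21: ELSE → 570
loan_id=22: ELSE → 140
loan_id=23: ELSE → 250
loan_id=24: ELSE → 165
loan_id=25: ELSE → 395
loan_id=26: rate_bp >= 1627 and balance < 40654 → 237
loan_id=27: ELSE → 445
loan_id=28: ELSE → 475
loan_id=29: rate_bp >= 1987 → 26
loan_id=30: ELSE → 355
loan_id=31: ELSE → 140

405, 570, 140, 250, 165, 395, 237, 445, 475, 26, 355, 140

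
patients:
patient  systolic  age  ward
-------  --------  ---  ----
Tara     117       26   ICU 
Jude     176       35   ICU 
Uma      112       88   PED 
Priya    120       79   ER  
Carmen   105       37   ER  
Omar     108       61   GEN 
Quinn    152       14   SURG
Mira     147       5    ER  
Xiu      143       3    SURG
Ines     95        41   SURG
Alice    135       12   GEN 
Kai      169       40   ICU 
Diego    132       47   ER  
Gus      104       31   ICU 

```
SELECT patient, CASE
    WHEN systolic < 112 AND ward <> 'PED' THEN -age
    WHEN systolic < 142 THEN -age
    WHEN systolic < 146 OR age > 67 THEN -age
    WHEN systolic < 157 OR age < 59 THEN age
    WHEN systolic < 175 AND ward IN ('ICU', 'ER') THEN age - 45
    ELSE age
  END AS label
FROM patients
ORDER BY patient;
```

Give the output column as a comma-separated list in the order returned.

-12, -37, -47, -31, -41, 35, 40, 5, -61, -79, 14, -26, -88, -3

patient=Alice: systolic < 142 → -12
patient=Carmen: systolic < 112 AND ward <> 'PED' → -37
patient=Diego: systolic < 142 → -47
patient=Gus: systolic < 112 AND ward <> 'PED' → -31
patient=Ines: systolic < 112 AND ward <> 'PED' → -41
patient=Jude: systolic < 157 OR age < 59 → 35
patient=Kai: systolic < 157 OR age < 59 → 40
patient=Mira: systolic < 157 OR age < 59 → 5
patient=Omar: systolic < 112 AND ward <> 'PED' → -61
patient=Priya: systolic < 142 → -79
patient=Quinn: systolic < 157 OR age < 59 → 14
patient=Tara: systolic < 142 → -26
patient=Uma: systolic < 142 → -88
patient=Xiu: systolic < 146 OR age > 67 → -3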